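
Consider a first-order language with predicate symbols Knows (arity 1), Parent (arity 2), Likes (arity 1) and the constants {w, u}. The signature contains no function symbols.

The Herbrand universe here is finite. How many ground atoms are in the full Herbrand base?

With no function symbols, the Herbrand universe is just the 2 constants.
Ground atoms per predicate: Knows: 2, Parent: 2^2 = 4, Likes: 2.
Herbrand base size = 2 + 4 + 2 = 8.

8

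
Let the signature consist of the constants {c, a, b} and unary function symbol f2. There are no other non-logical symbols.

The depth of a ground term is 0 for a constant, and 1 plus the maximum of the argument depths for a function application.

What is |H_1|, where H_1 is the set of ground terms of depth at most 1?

Let N_k count ground terms of depth at most k. Each non-constant term of depth ≤ k is some function symbol applied to depth-≤(k−1) arguments, giving N_k = 3 + N_{k-1}.
N_0 = 3
N_1 = 3 + 3 = 6
Explicitly: c, a, b, f2(c), f2(a), f2(b).

6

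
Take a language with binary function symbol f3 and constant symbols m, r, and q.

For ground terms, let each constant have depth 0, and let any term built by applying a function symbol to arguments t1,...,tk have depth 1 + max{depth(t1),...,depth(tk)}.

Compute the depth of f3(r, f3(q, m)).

depth(f3(q, m)) = 1 + max(0, 0) = 1
depth(f3(r, f3(q, m))) = 1 + max(0, 1) = 2

2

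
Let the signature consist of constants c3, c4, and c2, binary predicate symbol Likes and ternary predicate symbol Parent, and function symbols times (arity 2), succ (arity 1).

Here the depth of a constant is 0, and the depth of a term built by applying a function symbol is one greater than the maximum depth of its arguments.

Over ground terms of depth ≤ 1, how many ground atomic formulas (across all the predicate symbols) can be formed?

First count ground terms of depth ≤ 1.
If N_k denotes the number of depth-≤k ground terms, the 3 constants give N_0 = 3, and each function symbol of arity r contributes N_{k-1}^r new terms at level k: N_k = 3 + N_{k-1}^2 + N_{k-1}.
N_0 = 3
N_1 = 3 + 3^2 + 3 = 15
So |H| = 15.
For each predicate symbol, the number of ground atoms is |H| raised to its arity; summing:
  Likes: 15^2 = 225;  Parent: 15^3 = 3375
Total ground atoms: 225 + 3375 = 3600.

3600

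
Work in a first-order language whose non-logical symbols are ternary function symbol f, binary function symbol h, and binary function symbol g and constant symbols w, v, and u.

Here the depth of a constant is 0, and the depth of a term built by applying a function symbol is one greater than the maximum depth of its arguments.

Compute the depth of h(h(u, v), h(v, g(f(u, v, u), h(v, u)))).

4

depth(h(u, v)) = 1 + max(0, 0) = 1
depth(f(u, v, u)) = 1 + max(0, 0, 0) = 1
depth(h(v, u)) = 1 + max(0, 0) = 1
depth(g(f(u, v, u), h(v, u))) = 1 + max(1, 1) = 2
depth(h(v, g(f(u, v, u), h(v, u)))) = 1 + max(0, 2) = 3
depth(h(h(u, v), h(v, g(f(u, v, u), h(v, u))))) = 1 + max(1, 3) = 4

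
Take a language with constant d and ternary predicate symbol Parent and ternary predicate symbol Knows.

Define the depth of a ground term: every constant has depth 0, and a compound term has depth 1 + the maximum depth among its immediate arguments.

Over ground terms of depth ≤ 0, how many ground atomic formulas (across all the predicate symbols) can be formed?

2

First count ground terms of depth ≤ 0.
With no function symbols every ground term is a constant, so there is exactly 1 ground term at every depth bound.
N_0 = 1
So |H| = 1.
For each predicate symbol, the number of ground atoms is |H| raised to its arity; summing:
  Parent: 1^3 = 1;  Knows: 1^3 = 1
Total ground atoms: 1 + 1 = 2.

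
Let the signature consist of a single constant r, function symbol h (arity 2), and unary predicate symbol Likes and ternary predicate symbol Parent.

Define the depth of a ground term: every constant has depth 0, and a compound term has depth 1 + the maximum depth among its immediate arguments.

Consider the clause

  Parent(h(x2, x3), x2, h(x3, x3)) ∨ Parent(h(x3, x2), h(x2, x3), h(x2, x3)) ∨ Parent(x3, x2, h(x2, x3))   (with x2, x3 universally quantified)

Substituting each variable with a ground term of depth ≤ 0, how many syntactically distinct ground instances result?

Ground terms of depth ≤ 0:
  Write N_k for the number of ground terms of depth ≤ k. A term of depth ≤ k is either a constant or a function symbol applied to arguments of depth ≤ k−1, so N_k = 1 + N_{k-1}^2.
  N_0 = 1
  Explicitly: r.
So there is exactly 1 ground term available for substitution.
The clause has 2 distinct variables (x2, x3), each appearing in the body. In the free term algebra distinct substitutions yield syntactically distinct ground instances.
Number of ground instances = 1^2 = 1.

1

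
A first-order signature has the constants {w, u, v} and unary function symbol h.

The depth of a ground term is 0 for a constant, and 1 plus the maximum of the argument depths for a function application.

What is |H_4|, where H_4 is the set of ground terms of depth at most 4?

15

Let N_k count ground terms of depth at most k. Each non-constant term of depth ≤ k is some function symbol applied to depth-≤(k−1) arguments, giving N_k = 3 + N_{k-1}.
N_0 = 3
N_1 = 3 + 3 = 6
N_2 = 3 + 6 = 9
N_3 = 3 + 9 = 12
N_4 = 3 + 12 = 15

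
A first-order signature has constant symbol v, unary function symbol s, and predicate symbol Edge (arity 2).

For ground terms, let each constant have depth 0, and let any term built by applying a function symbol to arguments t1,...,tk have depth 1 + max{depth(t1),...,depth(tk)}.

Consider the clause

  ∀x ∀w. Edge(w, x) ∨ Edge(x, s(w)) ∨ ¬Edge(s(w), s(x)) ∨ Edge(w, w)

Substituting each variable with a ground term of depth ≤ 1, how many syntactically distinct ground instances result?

Ground terms of depth ≤ 1:
  Write N_k for the number of ground terms of depth ≤ k. A term of depth ≤ k is either a constant or a function symbol applied to arguments of depth ≤ k−1, so N_k = 1 + N_{k-1}.
  N_0 = 1
  N_1 = 1 + 1 = 2
  Explicitly: v, s(v).
So there are 2 ground terms available for substitution.
Each of x, w ranges independently over the available ground terms, and distinct assignments produce distinct instances.
Number of ground instances = 2^2 = 4.

4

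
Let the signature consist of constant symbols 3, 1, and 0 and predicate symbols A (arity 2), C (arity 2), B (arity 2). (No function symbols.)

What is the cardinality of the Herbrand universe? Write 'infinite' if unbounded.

There are no function symbols, so every ground term is one of the 3 constants.
The Herbrand universe is {3, 1, 0}, which is finite with 3 elements.

3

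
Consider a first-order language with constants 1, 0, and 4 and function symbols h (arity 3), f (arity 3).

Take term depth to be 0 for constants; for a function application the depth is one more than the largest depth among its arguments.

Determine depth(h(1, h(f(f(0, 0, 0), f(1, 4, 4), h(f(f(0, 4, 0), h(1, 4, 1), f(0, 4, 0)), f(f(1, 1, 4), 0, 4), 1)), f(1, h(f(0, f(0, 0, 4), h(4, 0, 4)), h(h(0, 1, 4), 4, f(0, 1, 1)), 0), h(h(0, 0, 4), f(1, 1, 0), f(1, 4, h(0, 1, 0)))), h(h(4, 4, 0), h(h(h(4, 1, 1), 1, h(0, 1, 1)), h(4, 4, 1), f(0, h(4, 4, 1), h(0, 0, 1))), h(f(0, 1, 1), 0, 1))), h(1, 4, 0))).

6

depth(f(0, 0, 0)) = 1 + max(0, 0, 0) = 1
depth(f(1, 4, 4)) = 1 + max(0, 0, 0) = 1
depth(f(0, 4, 0)) = 1 + max(0, 0, 0) = 1
depth(h(1, 4, 1)) = 1 + max(0, 0, 0) = 1
depth(f(f(0, 4, 0), h(1, 4, 1), f(0, 4, 0))) = 1 + max(1, 1, 1) = 2
depth(f(1, 1, 4)) = 1 + max(0, 0, 0) = 1
depth(f(f(1, 1, 4), 0, 4)) = 1 + max(1, 0, 0) = 2
depth(h(f(f(0, 4, 0), h(1, 4, 1), f(0, 4, 0)), f(f(1, 1, 4), 0, 4), 1)) = 1 + max(2, 2, 0) = 3
depth(f(f(0, 0, 0), f(1, 4, 4), h(f(f(0, 4, 0), h(1, 4, 1), f(0, 4, 0)), f(f(1, 1, 4), 0, 4), 1))) = 1 + max(1, 1, 3) = 4
depth(f(0, 0, 4)) = 1 + max(0, 0, 0) = 1
depth(h(4, 0, 4)) = 1 + max(0, 0, 0) = 1
depth(f(0, f(0, 0, 4), h(4, 0, 4))) = 1 + max(0, 1, 1) = 2
depth(h(0, 1, 4)) = 1 + max(0, 0, 0) = 1
depth(f(0, 1, 1)) = 1 + max(0, 0, 0) = 1
depth(h(h(0, 1, 4), 4, f(0, 1, 1))) = 1 + max(1, 0, 1) = 2
depth(h(f(0, f(0, 0, 4), h(4, 0, 4)), h(h(0, 1, 4), 4, f(0, 1, 1)), 0)) = 1 + max(2, 2, 0) = 3
depth(h(0, 0, 4)) = 1 + max(0, 0, 0) = 1
depth(f(1, 1, 0)) = 1 + max(0, 0, 0) = 1
depth(h(0, 1, 0)) = 1 + max(0, 0, 0) = 1
depth(f(1, 4, h(0, 1, 0))) = 1 + max(0, 0, 1) = 2
depth(h(h(0, 0, 4), f(1, 1, 0), f(1, 4, h(0, 1, 0)))) = 1 + max(1, 1, 2) = 3
depth(f(1, h(f(0, f(0, 0, 4), h(4, 0, 4)), h(h(0, 1, 4), 4, f(0, 1, 1)), 0), h(h(0, 0, 4), f(1, 1, 0), f(1, 4, h(0, 1, 0))))) = 1 + max(0, 3, 3) = 4
depth(h(4, 4, 0)) = 1 + max(0, 0, 0) = 1
depth(h(4, 1, 1)) = 1 + max(0, 0, 0) = 1
depth(h(0, 1, 1)) = 1 + max(0, 0, 0) = 1
depth(h(h(4, 1, 1), 1, h(0, 1, 1))) = 1 + max(1, 0, 1) = 2
depth(h(4, 4, 1)) = 1 + max(0, 0, 0) = 1
depth(h(0, 0, 1)) = 1 + max(0, 0, 0) = 1
depth(f(0, h(4, 4, 1), h(0, 0, 1))) = 1 + max(0, 1, 1) = 2
depth(h(h(h(4, 1, 1), 1, h(0, 1, 1)), h(4, 4, 1), f(0, h(4, 4, 1), h(0, 0, 1)))) = 1 + max(2, 1, 2) = 3
depth(h(f(0, 1, 1), 0, 1)) = 1 + max(1, 0, 0) = 2
depth(h(h(4, 4, 0), h(h(h(4, 1, 1), 1, h(0, 1, 1)), h(4, 4, 1), f(0, h(4, 4, 1), h(0, 0, 1))), h(f(0, 1, 1), 0, 1))) = 1 + max(1, 3, 2) = 4
depth(h(f(f(0, 0, 0), f(1, 4, 4), h(f(f(0, 4, 0), h(1, 4, 1), f(0, 4, 0)), f(f(1, 1, 4), 0, 4), 1)), f(1, h(f(0, f(0, 0, 4), h(4, 0, 4)), h(h(0, 1, 4), 4, f(0, 1, 1)), 0), h(h(0, 0, 4), f(1, 1, 0), f(1, 4, h(0, 1, 0)))), h(h(4, 4, 0), h(h(h(4, 1, 1), 1, h(0, 1, 1)), h(4, 4, 1), f(0, h(4, 4, 1), h(0, 0, 1))), h(f(0, 1, 1), 0, 1)))) = 1 + max(4, 4, 4) = 5
depth(h(1, 4, 0)) = 1 + max(0, 0, 0) = 1
depth(h(1, h(f(f(0, 0, 0), f(1, 4, 4), h(f(f(0, 4, 0), h(1, 4, 1), f(0, 4, 0)), f(f(1, 1, 4), 0, 4), 1)), f(1, h(f(0, f(0, 0, 4), h(4, 0, 4)), h(h(0, 1, 4), 4, f(0, 1, 1)), 0), h(h(0, 0, 4), f(1, 1, 0), f(1, 4, h(0, 1, 0)))), h(h(4, 4, 0), h(h(h(4, 1, 1), 1, h(0, 1, 1)), h(4, 4, 1), f(0, h(4, 4, 1), h(0, 0, 1))), h(f(0, 1, 1), 0, 1))), h(1, 4, 0))) = 1 + max(0, 5, 1) = 6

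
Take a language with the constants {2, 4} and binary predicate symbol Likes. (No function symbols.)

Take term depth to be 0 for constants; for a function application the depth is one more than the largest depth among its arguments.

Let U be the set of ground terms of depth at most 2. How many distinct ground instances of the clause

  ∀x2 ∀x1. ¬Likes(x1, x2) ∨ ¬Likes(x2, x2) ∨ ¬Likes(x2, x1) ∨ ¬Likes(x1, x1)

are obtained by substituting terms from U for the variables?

Ground terms of depth ≤ 2:
  With no function symbols every ground term is a constant, so there are exactly 2 ground terms at every depth bound.
  N_0 = 2
  N_1 = 2
  N_2 = 2
So there are 2 ground terms available for substitution.
The clause has 2 distinct variables (x2, x1), each appearing in the body. In the free term algebra distinct substitutions yield syntactically distinct ground instances.
Number of ground instances = 2^2 = 4.

4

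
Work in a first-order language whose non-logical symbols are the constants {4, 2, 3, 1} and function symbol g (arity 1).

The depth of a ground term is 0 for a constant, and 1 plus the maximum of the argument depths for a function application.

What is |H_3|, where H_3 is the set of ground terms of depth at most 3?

16

If N_k denotes the number of depth-≤k ground terms, the 4 constants give N_0 = 4, and each function symbol of arity r contributes N_{k-1}^r new terms at level k: N_k = 4 + N_{k-1}.
N_0 = 4
N_1 = 4 + 4 = 8
N_2 = 4 + 8 = 12
N_3 = 4 + 12 = 16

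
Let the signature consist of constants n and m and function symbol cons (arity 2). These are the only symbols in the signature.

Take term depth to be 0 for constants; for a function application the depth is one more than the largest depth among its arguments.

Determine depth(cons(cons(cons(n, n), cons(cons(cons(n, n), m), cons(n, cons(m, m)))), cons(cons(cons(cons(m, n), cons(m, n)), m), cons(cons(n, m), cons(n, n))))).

5

depth(cons(n, n)) = 1 + max(0, 0) = 1
depth(cons(cons(n, n), m)) = 1 + max(1, 0) = 2
depth(cons(m, m)) = 1 + max(0, 0) = 1
depth(cons(n, cons(m, m))) = 1 + max(0, 1) = 2
depth(cons(cons(cons(n, n), m), cons(n, cons(m, m)))) = 1 + max(2, 2) = 3
depth(cons(cons(n, n), cons(cons(cons(n, n), m), cons(n, cons(m, m))))) = 1 + max(1, 3) = 4
depth(cons(m, n)) = 1 + max(0, 0) = 1
depth(cons(cons(m, n), cons(m, n))) = 1 + max(1, 1) = 2
depth(cons(cons(cons(m, n), cons(m, n)), m)) = 1 + max(2, 0) = 3
depth(cons(n, m)) = 1 + max(0, 0) = 1
depth(cons(cons(n, m), cons(n, n))) = 1 + max(1, 1) = 2
depth(cons(cons(cons(cons(m, n), cons(m, n)), m), cons(cons(n, m), cons(n, n)))) = 1 + max(3, 2) = 4
depth(cons(cons(cons(n, n), cons(cons(cons(n, n), m), cons(n, cons(m, m)))), cons(cons(cons(cons(m, n), cons(m, n)), m), cons(cons(n, m), cons(n, n))))) = 1 + max(4, 4) = 5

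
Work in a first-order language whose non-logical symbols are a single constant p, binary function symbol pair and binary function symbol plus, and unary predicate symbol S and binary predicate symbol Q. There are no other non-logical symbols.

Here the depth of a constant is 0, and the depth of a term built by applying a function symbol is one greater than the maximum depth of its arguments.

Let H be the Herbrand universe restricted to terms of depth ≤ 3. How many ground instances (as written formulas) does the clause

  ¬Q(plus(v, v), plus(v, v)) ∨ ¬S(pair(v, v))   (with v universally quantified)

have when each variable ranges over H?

723

Ground terms of depth ≤ 3:
  If N_k denotes the number of depth-≤k ground terms, the 1 constant gives N_0 = 1, and each function symbol of arity r contributes N_{k-1}^r new terms at level k: N_k = 1 + N_{k-1}^2 + N_{k-1}^2.
  N_0 = 1
  N_1 = 1 + 1^2 + 1^2 = 3
  N_2 = 1 + 3^2 + 3^2 = 19
  N_3 = 1 + 19^2 + 19^2 = 723
So there are 723 ground terms available for substitution.
The variable v ranges independently over the available ground terms, and distinct assignments produce distinct instances.
Number of ground instances = 723.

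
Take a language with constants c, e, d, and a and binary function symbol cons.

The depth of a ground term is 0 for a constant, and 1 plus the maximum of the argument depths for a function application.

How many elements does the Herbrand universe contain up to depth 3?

Write N_k for the number of ground terms of depth ≤ k. A term of depth ≤ k is either a constant or a function symbol applied to arguments of depth ≤ k−1, so N_k = 4 + N_{k-1}^2.
N_0 = 4
N_1 = 4 + 4^2 = 20
N_2 = 4 + 20^2 = 404
N_3 = 4 + 404^2 = 163220

163220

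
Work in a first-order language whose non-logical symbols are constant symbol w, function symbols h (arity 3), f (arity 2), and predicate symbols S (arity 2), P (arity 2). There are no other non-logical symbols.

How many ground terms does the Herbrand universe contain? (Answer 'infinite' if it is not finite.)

The signature has at least one function symbol (h, arity 3) and at least one constant (w).
Iterating h gives infinitely many distinct ground terms: w, h(w, w, w), h(h(w, w, w), h(w, w, w), h(w, w, w)), ...
So the Herbrand universe is infinite.

infinite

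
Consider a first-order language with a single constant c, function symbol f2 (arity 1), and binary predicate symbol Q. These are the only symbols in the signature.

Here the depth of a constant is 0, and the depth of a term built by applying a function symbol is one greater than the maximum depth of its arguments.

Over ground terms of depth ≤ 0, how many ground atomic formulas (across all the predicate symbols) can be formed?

1

First count ground terms of depth ≤ 0.
If N_k denotes the number of depth-≤k ground terms, the 1 constant gives N_0 = 1, and each function symbol of arity r contributes N_{k-1}^r new terms at level k: N_k = 1 + N_{k-1}.
N_0 = 1
Explicitly: c.
So |H| = 1.
Ground atoms are formed by filling each argument slot of a predicate with a term from H, so an r-ary predicate gives |H|^r atoms:
  Q: 1^2 = 1
Total ground atoms: 1.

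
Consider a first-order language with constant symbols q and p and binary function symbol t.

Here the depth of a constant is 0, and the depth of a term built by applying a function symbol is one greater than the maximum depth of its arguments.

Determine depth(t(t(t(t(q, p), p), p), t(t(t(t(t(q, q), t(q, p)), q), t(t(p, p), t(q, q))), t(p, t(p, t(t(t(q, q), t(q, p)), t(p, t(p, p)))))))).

7

depth(t(q, p)) = 1 + max(0, 0) = 1
depth(t(t(q, p), p)) = 1 + max(1, 0) = 2
depth(t(t(t(q, p), p), p)) = 1 + max(2, 0) = 3
depth(t(q, q)) = 1 + max(0, 0) = 1
depth(t(t(q, q), t(q, p))) = 1 + max(1, 1) = 2
depth(t(t(t(q, q), t(q, p)), q)) = 1 + max(2, 0) = 3
depth(t(p, p)) = 1 + max(0, 0) = 1
depth(t(t(p, p), t(q, q))) = 1 + max(1, 1) = 2
depth(t(t(t(t(q, q), t(q, p)), q), t(t(p, p), t(q, q)))) = 1 + max(3, 2) = 4
depth(t(p, t(p, p))) = 1 + max(0, 1) = 2
depth(t(t(t(q, q), t(q, p)), t(p, t(p, p)))) = 1 + max(2, 2) = 3
depth(t(p, t(t(t(q, q), t(q, p)), t(p, t(p, p))))) = 1 + max(0, 3) = 4
depth(t(p, t(p, t(t(t(q, q), t(q, p)), t(p, t(p, p)))))) = 1 + max(0, 4) = 5
depth(t(t(t(t(t(q, q), t(q, p)), q), t(t(p, p), t(q, q))), t(p, t(p, t(t(t(q, q), t(q, p)), t(p, t(p, p))))))) = 1 + max(4, 5) = 6
depth(t(t(t(t(q, p), p), p), t(t(t(t(t(q, q), t(q, p)), q), t(t(p, p), t(q, q))), t(p, t(p, t(t(t(q, q), t(q, p)), t(p, t(p, p)))))))) = 1 + max(3, 6) = 7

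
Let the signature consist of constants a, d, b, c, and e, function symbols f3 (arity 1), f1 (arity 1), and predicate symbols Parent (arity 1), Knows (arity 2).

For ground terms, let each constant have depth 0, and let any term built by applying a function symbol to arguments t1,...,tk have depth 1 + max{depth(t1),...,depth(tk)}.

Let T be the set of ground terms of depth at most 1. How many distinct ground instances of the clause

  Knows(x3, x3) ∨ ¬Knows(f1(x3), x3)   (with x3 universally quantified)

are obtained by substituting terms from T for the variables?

15

Ground terms of depth ≤ 1:
  Let N_k count ground terms of depth at most k. Each non-constant term of depth ≤ k is some function symbol applied to depth-≤(k−1) arguments, giving N_k = 5 + N_{k-1} + N_{k-1}.
  N_0 = 5
  N_1 = 5 + 5 + 5 = 15
So there are 15 ground terms available for substitution.
The clause has 1 distinct variable (x3), which appears in the body. In the free term algebra distinct substitutions yield syntactically distinct ground instances.
Number of ground instances = 15.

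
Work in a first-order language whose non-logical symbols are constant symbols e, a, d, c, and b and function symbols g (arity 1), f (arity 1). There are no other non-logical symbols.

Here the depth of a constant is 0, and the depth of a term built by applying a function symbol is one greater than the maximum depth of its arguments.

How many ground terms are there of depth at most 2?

35

Write N_k for the number of ground terms of depth ≤ k. A term of depth ≤ k is either a constant or a function symbol applied to arguments of depth ≤ k−1, so N_k = 5 + N_{k-1} + N_{k-1}.
N_0 = 5
N_1 = 5 + 5 + 5 = 15
N_2 = 5 + 15 + 15 = 35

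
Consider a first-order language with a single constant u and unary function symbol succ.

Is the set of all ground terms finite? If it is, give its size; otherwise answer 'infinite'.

infinite

The signature has at least one function symbol (succ, arity 1) and at least one constant (u).
Iterating succ gives infinitely many distinct ground terms: u, succ(u), succ(succ(u)), ...
So the Herbrand universe is infinite.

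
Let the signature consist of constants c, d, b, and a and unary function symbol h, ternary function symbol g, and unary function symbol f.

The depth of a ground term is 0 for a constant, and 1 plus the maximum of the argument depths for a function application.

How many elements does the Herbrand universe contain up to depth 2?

439132

Write N_k for the number of ground terms of depth ≤ k. A term of depth ≤ k is either a constant or a function symbol applied to arguments of depth ≤ k−1, so N_k = 4 + N_{k-1} + N_{k-1}^3 + N_{k-1}.
N_0 = 4
N_1 = 4 + 4 + 4^3 + 4 = 76
N_2 = 4 + 76 + 76^3 + 76 = 439132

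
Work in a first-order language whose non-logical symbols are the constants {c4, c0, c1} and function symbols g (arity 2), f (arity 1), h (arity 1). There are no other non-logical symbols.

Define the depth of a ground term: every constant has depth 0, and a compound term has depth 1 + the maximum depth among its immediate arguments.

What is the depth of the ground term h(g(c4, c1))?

2

depth(g(c4, c1)) = 1 + max(0, 0) = 1
depth(h(g(c4, c1))) = 1 + depth(g(c4, c1)) = 1 + 1 = 2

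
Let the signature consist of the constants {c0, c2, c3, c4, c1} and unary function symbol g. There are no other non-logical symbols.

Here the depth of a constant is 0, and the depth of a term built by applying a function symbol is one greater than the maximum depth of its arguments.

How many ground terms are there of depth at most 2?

15

Let N_k count ground terms of depth at most k. Each non-constant term of depth ≤ k is some function symbol applied to depth-≤(k−1) arguments, giving N_k = 5 + N_{k-1}.
N_0 = 5
N_1 = 5 + 5 = 10
N_2 = 5 + 10 = 15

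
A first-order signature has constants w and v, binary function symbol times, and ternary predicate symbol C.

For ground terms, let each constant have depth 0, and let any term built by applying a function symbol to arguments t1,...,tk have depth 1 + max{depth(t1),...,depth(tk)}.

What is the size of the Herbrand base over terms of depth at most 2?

First count ground terms of depth ≤ 2.
Write N_k for the number of ground terms of depth ≤ k. A term of depth ≤ k is either a constant or a function symbol applied to arguments of depth ≤ k−1, so N_k = 2 + N_{k-1}^2.
N_0 = 2
N_1 = 2 + 2^2 = 6
N_2 = 2 + 6^2 = 38
So |H| = 38.
Each predicate of arity r yields |H|^r ground atoms (one per choice of an r-tuple from H):
  C: 38^3 = 54872
Total ground atoms: 54872.

54872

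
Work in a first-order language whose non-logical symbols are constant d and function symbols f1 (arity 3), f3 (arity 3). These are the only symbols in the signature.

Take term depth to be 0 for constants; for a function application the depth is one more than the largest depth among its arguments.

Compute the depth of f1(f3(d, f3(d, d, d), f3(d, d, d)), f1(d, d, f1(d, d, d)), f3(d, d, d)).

depth(f3(d, d, d)) = 1 + max(0, 0, 0) = 1
depth(f3(d, f3(d, d, d), f3(d, d, d))) = 1 + max(0, 1, 1) = 2
depth(f1(d, d, d)) = 1 + max(0, 0, 0) = 1
depth(f1(d, d, f1(d, d, d))) = 1 + max(0, 0, 1) = 2
depth(f1(f3(d, f3(d, d, d), f3(d, d, d)), f1(d, d, f1(d, d, d)), f3(d, d, d))) = 1 + max(2, 2, 1) = 3

3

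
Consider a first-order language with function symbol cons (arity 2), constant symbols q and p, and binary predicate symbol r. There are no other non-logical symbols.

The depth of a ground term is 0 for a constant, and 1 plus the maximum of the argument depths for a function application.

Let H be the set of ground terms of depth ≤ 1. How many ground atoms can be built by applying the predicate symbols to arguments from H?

36

First count ground terms of depth ≤ 1.
Let N_k = |{terms of depth ≤ k}|. Then N_0 = 2 and N_k = 2 + N_{k-1}^2 for k ≥ 1 (one summand per function symbol, arity giving the exponent).
N_0 = 2
N_1 = 2 + 2^2 = 6
Explicitly: q, p, cons(q, q), cons(q, p), cons(p, q), cons(p, p).
So |H| = 6.
Ground atoms are formed by filling each argument slot of a predicate with a term from H, so an r-ary predicate gives |H|^r atoms:
  r: 6^2 = 36
Total ground atoms: 36.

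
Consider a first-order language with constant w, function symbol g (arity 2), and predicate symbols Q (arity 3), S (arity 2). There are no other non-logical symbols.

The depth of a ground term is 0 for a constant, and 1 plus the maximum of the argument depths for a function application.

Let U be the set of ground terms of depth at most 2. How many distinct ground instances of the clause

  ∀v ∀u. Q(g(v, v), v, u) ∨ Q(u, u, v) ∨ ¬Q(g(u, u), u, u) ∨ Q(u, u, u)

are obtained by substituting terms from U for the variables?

25

Ground terms of depth ≤ 2:
  Write N_k for the number of ground terms of depth ≤ k. A term of depth ≤ k is either a constant or a function symbol applied to arguments of depth ≤ k−1, so N_k = 1 + N_{k-1}^2.
  N_0 = 1
  N_1 = 1 + 1^2 = 2
  N_2 = 1 + 2^2 = 5
  Explicitly: w, g(w, w), g(w, g(w, w)), g(g(w, w), w), g(g(w, w), g(w, w)).
So there are 5 ground terms available for substitution.
The body mentions every one of the 2 quantified variables; since ground terms form a free algebra, no two substitutions collapse to the same formula.
Number of ground instances = 5^2 = 25.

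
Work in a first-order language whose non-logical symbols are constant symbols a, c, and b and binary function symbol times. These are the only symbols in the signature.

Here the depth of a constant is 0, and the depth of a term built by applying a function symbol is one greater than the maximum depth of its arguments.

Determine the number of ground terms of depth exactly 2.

Let N_k count ground terms of depth at most k. Each non-constant term of depth ≤ k is some function symbol applied to depth-≤(k−1) arguments, giving N_k = 3 + N_{k-1}^2.
N_0 = 3
N_1 = 3 + 3^2 = 12
N_2 = 3 + 12^2 = 147
Terms of depth exactly 2: N_2 − N_1 = 147 − 12 = 135.

135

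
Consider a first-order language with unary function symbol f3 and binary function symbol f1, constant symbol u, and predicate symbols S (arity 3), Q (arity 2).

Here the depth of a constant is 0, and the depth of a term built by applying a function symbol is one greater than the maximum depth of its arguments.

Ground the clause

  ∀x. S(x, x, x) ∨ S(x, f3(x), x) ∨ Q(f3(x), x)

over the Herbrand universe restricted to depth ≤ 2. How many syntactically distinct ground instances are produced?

Ground terms of depth ≤ 2:
  If N_k denotes the number of depth-≤k ground terms, the 1 constant gives N_0 = 1, and each function symbol of arity r contributes N_{k-1}^r new terms at level k: N_k = 1 + N_{k-1} + N_{k-1}^2.
  N_0 = 1
  N_1 = 1 + 1 + 1^2 = 3
  N_2 = 1 + 3 + 3^2 = 13
So there are 13 ground terms available for substitution.
The body mentions the single quantified variable x; since ground terms form a free algebra, no two substitutions collapse to the same formula.
Number of ground instances = 13.

13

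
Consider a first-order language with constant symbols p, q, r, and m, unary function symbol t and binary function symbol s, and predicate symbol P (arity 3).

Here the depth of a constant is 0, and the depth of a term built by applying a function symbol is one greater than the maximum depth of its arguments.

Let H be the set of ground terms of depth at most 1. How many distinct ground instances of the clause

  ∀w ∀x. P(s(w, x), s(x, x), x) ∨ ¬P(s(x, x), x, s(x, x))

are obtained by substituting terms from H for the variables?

Ground terms of depth ≤ 1:
  If N_k denotes the number of depth-≤k ground terms, the 4 constants give N_0 = 4, and each function symbol of arity r contributes N_{k-1}^r new terms at level k: N_k = 4 + N_{k-1} + N_{k-1}^2.
  N_0 = 4
  N_1 = 4 + 4 + 4^2 = 24
So there are 24 ground terms available for substitution.
Each of w, x ranges independently over the available ground terms, and distinct assignments produce distinct instances.
Number of ground instances = 24^2 = 576.

576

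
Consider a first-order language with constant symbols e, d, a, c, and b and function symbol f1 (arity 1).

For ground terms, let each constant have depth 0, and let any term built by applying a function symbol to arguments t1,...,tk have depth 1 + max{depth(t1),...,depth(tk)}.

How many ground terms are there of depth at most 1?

10

Count level by level. With function symbols f1/1, the terms of depth ≤ k are the 5 constants together with each function applied to depth-≤(k−1) tuples, so N_k = 5 + N_{k-1}.
N_0 = 5
N_1 = 5 + 5 = 10
Explicitly: e, d, a, c, b, f1(e), f1(d), f1(a), f1(c), f1(b).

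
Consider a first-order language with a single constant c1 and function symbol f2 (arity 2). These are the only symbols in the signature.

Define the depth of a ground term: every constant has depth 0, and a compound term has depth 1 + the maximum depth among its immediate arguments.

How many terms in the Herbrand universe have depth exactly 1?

If N_k denotes the number of depth-≤k ground terms, the 1 constant gives N_0 = 1, and each function symbol of arity r contributes N_{k-1}^r new terms at level k: N_k = 1 + N_{k-1}^2.
N_0 = 1
N_1 = 1 + 1^2 = 2
Terms of depth exactly 1: N_1 − N_0 = 2 − 1 = 1.

1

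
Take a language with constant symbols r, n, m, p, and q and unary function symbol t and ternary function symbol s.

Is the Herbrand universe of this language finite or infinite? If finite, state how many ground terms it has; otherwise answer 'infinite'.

The signature has at least one function symbol (t, arity 1) and at least one constant (r).
Iterating t gives infinitely many distinct ground terms: r, t(r), t(t(r)), ...
So the Herbrand universe is infinite.

infinite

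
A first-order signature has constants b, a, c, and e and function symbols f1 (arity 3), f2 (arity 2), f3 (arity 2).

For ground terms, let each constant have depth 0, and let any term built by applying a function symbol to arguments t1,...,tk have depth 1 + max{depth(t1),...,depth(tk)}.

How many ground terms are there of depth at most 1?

100

Write N_k for the number of ground terms of depth ≤ k. A term of depth ≤ k is either a constant or a function symbol applied to arguments of depth ≤ k−1, so N_k = 4 + N_{k-1}^3 + N_{k-1}^2 + N_{k-1}^2.
N_0 = 4
N_1 = 4 + 4^3 + 4^2 + 4^2 = 100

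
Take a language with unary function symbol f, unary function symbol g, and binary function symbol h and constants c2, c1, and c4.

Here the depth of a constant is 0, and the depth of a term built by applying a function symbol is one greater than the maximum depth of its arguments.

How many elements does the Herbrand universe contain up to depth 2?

If N_k denotes the number of depth-≤k ground terms, the 3 constants give N_0 = 3, and each function symbol of arity r contributes N_{k-1}^r new terms at level k: N_k = 3 + N_{k-1} + N_{k-1} + N_{k-1}^2.
N_0 = 3
N_1 = 3 + 3 + 3 + 3^2 = 18
N_2 = 3 + 18 + 18 + 18^2 = 363

363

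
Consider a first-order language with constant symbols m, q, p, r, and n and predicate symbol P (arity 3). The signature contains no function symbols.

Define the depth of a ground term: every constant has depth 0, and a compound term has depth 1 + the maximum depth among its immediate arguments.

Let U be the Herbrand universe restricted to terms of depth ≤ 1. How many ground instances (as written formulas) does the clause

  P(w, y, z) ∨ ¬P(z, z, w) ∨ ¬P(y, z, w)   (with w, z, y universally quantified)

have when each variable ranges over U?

Ground terms of depth ≤ 1:
  With no function symbols every ground term is a constant, so there are exactly 5 ground terms at every depth bound.
  N_0 = 5
  N_1 = 5
So there are 5 ground terms available for substitution.
Each of w, z, y ranges independently over the available ground terms, and distinct assignments produce distinct instances.
Number of ground instances = 5^3 = 125.

125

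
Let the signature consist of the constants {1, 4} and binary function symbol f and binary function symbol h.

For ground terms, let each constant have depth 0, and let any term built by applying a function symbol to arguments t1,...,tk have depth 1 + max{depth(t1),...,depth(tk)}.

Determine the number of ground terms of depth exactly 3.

81408

Let N_k = |{terms of depth ≤ k}|. Then N_0 = 2 and N_k = 2 + N_{k-1}^2 + N_{k-1}^2 for k ≥ 1 (one summand per function symbol, arity giving the exponent).
N_0 = 2
N_1 = 2 + 2^2 + 2^2 = 10
N_2 = 2 + 10^2 + 10^2 = 202
N_3 = 2 + 202^2 + 202^2 = 81610
Terms of depth exactly 3: N_3 − N_2 = 81610 − 202 = 81408.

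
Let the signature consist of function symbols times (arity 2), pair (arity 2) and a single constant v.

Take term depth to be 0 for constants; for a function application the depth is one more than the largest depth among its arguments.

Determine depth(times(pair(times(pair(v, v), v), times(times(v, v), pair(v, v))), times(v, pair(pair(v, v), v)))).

4

depth(pair(v, v)) = 1 + max(0, 0) = 1
depth(times(pair(v, v), v)) = 1 + max(1, 0) = 2
depth(times(v, v)) = 1 + max(0, 0) = 1
depth(times(times(v, v), pair(v, v))) = 1 + max(1, 1) = 2
depth(pair(times(pair(v, v), v), times(times(v, v), pair(v, v)))) = 1 + max(2, 2) = 3
depth(pair(pair(v, v), v)) = 1 + max(1, 0) = 2
depth(times(v, pair(pair(v, v), v))) = 1 + max(0, 2) = 3
depth(times(pair(times(pair(v, v), v), times(times(v, v), pair(v, v))), times(v, pair(pair(v, v), v)))) = 1 + max(3, 3) = 4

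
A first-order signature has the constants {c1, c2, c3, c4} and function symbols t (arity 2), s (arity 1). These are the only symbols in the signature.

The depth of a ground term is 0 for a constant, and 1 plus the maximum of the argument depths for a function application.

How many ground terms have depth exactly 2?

580

If N_k denotes the number of depth-≤k ground terms, the 4 constants give N_0 = 4, and each function symbol of arity r contributes N_{k-1}^r new terms at level k: N_k = 4 + N_{k-1}^2 + N_{k-1}.
N_0 = 4
N_1 = 4 + 4^2 + 4 = 24
N_2 = 4 + 24^2 + 24 = 604
Terms of depth exactly 2: N_2 − N_1 = 604 − 24 = 580.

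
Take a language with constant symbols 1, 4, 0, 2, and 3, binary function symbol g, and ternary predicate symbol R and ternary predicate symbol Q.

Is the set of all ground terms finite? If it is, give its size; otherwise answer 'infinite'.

infinite

The signature has at least one function symbol (g, arity 2) and at least one constant (1).
Iterating g gives infinitely many distinct ground terms: 1, g(1, 1), g(g(1, 1), g(1, 1)), ...
So the Herbrand universe is infinite.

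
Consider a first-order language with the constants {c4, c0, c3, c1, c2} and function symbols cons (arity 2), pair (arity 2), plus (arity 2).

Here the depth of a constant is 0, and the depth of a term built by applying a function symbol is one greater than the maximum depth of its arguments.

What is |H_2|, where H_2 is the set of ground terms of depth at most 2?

Count level by level. With function symbols cons/2, pair/2, plus/2, the terms of depth ≤ k are the 5 constants together with each function applied to depth-≤(k−1) tuples, so N_k = 5 + N_{k-1}^2 + N_{k-1}^2 + N_{k-1}^2.
N_0 = 5
N_1 = 5 + 5^2 + 5^2 + 5^2 = 80
N_2 = 5 + 80^2 + 80^2 + 80^2 = 19205

19205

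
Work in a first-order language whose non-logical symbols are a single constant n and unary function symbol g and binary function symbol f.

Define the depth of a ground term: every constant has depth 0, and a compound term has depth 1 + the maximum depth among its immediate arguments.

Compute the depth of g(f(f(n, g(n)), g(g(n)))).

4

depth(g(n)) = 1 + depth(n) = 1 + 0 = 1
depth(f(n, g(n))) = 1 + max(0, 1) = 2
depth(g(g(n))) = 1 + depth(g(n)) = 1 + 1 = 2
depth(f(f(n, g(n)), g(g(n)))) = 1 + max(2, 2) = 3
depth(g(f(f(n, g(n)), g(g(n))))) = 1 + depth(f(f(n, g(n)), g(g(n)))) = 1 + 3 = 4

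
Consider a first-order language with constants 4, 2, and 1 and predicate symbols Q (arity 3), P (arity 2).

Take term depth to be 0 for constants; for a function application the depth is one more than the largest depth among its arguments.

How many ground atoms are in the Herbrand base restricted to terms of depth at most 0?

First count ground terms of depth ≤ 0.
With no function symbols every ground term is a constant, so there are exactly 3 ground terms at every depth bound.
N_0 = 3
So |H| = 3.
Ground atoms are formed by filling each argument slot of a predicate with a term from H, so an r-ary predicate gives |H|^r atoms:
  Q: 3^3 = 27;  P: 3^2 = 9
Total ground atoms: 27 + 9 = 36.

36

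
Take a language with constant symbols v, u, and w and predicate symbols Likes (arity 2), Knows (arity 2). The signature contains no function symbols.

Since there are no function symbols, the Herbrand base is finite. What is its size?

18

With no function symbols, the Herbrand universe is just the 3 constants.
Ground atoms per predicate: Likes: 3^2 = 9, Knows: 3^2 = 9.
Herbrand base size = 9 + 9 = 18.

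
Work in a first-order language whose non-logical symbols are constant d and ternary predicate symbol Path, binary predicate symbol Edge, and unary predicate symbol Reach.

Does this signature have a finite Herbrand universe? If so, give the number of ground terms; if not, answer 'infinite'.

There are no function symbols, so the only ground term is the single constant.
The Herbrand universe is {d}, finite with 1 element.

1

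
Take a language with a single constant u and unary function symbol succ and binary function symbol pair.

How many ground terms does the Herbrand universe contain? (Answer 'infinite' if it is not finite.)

The signature has at least one function symbol (succ, arity 1) and at least one constant (u).
Iterating succ gives infinitely many distinct ground terms: u, succ(u), succ(succ(u)), ...
So the Herbrand universe is infinite.

infinite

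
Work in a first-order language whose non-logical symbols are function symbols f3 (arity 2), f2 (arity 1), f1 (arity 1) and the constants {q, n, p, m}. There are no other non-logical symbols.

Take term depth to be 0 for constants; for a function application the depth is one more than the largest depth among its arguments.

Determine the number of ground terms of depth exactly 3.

713184

Let N_k = |{terms of depth ≤ k}|. Then N_0 = 4 and N_k = 4 + N_{k-1}^2 + N_{k-1} + N_{k-1} for k ≥ 1 (one summand per function symbol, arity giving the exponent).
N_0 = 4
N_1 = 4 + 4^2 + 4 + 4 = 28
N_2 = 4 + 28^2 + 28 + 28 = 844
N_3 = 4 + 844^2 + 844 + 844 = 714028
Terms of depth exactly 3: N_3 − N_2 = 714028 − 844 = 713184.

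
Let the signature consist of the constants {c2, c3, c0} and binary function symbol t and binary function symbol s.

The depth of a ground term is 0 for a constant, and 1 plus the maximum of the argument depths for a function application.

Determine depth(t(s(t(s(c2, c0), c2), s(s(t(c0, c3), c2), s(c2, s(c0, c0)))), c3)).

5

depth(s(c2, c0)) = 1 + max(0, 0) = 1
depth(t(s(c2, c0), c2)) = 1 + max(1, 0) = 2
depth(t(c0, c3)) = 1 + max(0, 0) = 1
depth(s(t(c0, c3), c2)) = 1 + max(1, 0) = 2
depth(s(c0, c0)) = 1 + max(0, 0) = 1
depth(s(c2, s(c0, c0))) = 1 + max(0, 1) = 2
depth(s(s(t(c0, c3), c2), s(c2, s(c0, c0)))) = 1 + max(2, 2) = 3
depth(s(t(s(c2, c0), c2), s(s(t(c0, c3), c2), s(c2, s(c0, c0))))) = 1 + max(2, 3) = 4
depth(t(s(t(s(c2, c0), c2), s(s(t(c0, c3), c2), s(c2, s(c0, c0)))), c3)) = 1 + max(4, 0) = 5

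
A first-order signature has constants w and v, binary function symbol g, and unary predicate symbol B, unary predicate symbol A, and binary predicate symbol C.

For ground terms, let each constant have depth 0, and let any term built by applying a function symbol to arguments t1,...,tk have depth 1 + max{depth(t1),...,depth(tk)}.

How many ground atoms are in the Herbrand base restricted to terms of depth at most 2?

1520

First count ground terms of depth ≤ 2.
Let N_k = |{terms of depth ≤ k}|. Then N_0 = 2 and N_k = 2 + N_{k-1}^2 for k ≥ 1 (one summand per function symbol, arity giving the exponent).
N_0 = 2
N_1 = 2 + 2^2 = 6
N_2 = 2 + 6^2 = 38
So |H| = 38.
Ground atoms are formed by filling each argument slot of a predicate with a term from H, so an r-ary predicate gives |H|^r atoms:
  B: 38;  A: 38;  C: 38^2 = 1444
Total ground atoms: 38 + 38 + 1444 = 1520.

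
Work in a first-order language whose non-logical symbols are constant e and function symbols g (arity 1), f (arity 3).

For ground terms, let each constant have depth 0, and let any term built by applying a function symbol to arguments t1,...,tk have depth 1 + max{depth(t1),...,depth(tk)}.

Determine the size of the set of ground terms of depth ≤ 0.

Let N_k count ground terms of depth at most k. Each non-constant term of depth ≤ k is some function symbol applied to depth-≤(k−1) arguments, giving N_k = 1 + N_{k-1} + N_{k-1}^3.
N_0 = 1
Explicitly: e.

1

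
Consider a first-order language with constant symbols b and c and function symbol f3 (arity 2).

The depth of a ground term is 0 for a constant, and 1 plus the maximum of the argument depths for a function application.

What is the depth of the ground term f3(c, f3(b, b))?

depth(f3(b, b)) = 1 + max(0, 0) = 1
depth(f3(c, f3(b, b))) = 1 + max(0, 1) = 2

2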